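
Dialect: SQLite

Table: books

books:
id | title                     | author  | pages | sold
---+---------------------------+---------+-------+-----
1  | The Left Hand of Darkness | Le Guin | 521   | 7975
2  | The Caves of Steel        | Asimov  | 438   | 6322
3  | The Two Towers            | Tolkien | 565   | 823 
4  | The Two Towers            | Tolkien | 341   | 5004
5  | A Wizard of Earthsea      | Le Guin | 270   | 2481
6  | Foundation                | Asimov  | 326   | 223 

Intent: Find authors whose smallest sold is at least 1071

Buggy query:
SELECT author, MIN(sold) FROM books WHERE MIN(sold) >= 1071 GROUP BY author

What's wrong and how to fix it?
Bug: Aggregates like MIN are computed per group after WHERE runs

Fix: Use HAVING for the per-group MIN condition

Corrected query:
SELECT author, MIN(sold) FROM books GROUP BY author HAVING MIN(sold) >= 1071

Result:
author  | MIN(sold)
--------+----------
Le Guin | 2481     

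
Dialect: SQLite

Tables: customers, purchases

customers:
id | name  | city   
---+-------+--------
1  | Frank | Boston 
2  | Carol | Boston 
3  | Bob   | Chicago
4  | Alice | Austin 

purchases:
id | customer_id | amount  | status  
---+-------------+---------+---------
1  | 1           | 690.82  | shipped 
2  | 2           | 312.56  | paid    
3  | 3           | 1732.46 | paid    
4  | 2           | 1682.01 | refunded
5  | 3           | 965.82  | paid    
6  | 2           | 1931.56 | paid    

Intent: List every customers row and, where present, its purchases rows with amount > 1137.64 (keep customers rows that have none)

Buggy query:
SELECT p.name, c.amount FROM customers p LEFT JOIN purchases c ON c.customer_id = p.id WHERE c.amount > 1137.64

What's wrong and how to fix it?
Bug: A WHERE condition on the right-hand table after LEFT JOIN drops unmatched parents

Fix: Put 'c.amount > 1137.64' in the JOIN's ON clause instead of WHERE

Corrected query:
SELECT p.name, c.amount FROM customers p LEFT JOIN purchases c ON c.customer_id = p.id AND c.amount > 1137.64

Result:
name  | amount 
------+--------
Frank | NULL   
Carol | 1682.01
Carol | 1931.56
Bob   | 1732.46
Alice | NULL   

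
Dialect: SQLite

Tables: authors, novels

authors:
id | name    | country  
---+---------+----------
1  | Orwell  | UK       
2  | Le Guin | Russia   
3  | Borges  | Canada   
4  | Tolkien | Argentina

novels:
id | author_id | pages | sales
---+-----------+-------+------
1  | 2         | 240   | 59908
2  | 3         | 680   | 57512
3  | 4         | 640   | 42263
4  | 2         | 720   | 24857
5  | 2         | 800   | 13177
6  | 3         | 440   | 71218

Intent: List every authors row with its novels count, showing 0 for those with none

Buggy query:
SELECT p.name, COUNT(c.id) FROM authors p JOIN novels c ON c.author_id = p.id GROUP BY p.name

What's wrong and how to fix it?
Bug: INNER JOIN drops authors rows that have no matching novels rows

Fix: Use LEFT JOIN so parents without children still appear (COUNT(c.id) gives 0)

Corrected query:
SELECT p.name, COUNT(c.id) FROM authors p LEFT JOIN novels c ON c.author_id = p.id GROUP BY p.name

Result:
name    | COUNT(c.id)
--------+------------
Borges  | 2          
Le Guin | 3          
Orwell  | 0          
Tolkien | 1          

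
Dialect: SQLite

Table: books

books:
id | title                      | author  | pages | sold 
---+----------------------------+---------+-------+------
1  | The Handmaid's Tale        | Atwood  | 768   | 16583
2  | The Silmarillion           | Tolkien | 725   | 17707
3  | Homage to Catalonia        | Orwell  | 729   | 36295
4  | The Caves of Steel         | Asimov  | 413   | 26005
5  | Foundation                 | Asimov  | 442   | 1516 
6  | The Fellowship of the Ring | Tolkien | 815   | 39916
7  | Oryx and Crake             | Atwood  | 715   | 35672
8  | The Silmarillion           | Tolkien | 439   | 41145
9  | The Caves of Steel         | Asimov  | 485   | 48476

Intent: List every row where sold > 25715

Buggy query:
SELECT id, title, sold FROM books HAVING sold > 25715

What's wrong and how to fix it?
Bug: This is a non-aggregate query (no GROUP BY, no aggregates), so in SQLite the HAVING clause is invalid here; a row-level condition belongs in WHERE

Fix: Replace HAVING with WHERE since the condition applies to individual rows

Corrected query:
SELECT id, title, sold FROM books WHERE sold > 25715

Result:
id | title                      | sold 
---+----------------------------+------
3  | Homage to Catalonia        | 36295
4  | The Caves of Steel         | 26005
6  | The Fellowship of the Ring | 39916
7  | Oryx and Crake             | 35672
8  | The Silmarillion           | 41145
9  | The Caves of Steel         | 48476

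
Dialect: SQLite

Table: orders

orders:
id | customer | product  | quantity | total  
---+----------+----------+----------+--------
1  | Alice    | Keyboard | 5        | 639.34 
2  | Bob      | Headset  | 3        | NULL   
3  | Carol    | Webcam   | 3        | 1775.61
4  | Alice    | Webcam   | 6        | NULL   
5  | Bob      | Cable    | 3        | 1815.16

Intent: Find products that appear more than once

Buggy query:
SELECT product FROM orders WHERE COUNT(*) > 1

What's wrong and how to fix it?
Bug: COUNT(*) is an aggregate and cannot be used in WHERE

Fix: Group first, then use HAVING for the count condition

Corrected query:
SELECT product FROM orders GROUP BY product HAVING COUNT(*) > 1

Result:
product
-------
Webcam 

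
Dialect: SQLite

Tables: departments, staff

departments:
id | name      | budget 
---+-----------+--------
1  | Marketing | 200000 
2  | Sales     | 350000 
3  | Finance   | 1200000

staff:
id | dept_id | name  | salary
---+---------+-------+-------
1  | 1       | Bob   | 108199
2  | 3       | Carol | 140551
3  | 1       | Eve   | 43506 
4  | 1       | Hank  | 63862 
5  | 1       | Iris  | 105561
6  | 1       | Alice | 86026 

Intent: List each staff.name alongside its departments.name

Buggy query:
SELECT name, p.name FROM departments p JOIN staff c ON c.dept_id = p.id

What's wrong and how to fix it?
Bug: 'name' exists in both joined tables, so the database can't tell which one is meant

Fix: Qualify the column with its table alias (c.name)

Corrected query:
SELECT c.name, p.name FROM departments p JOIN staff c ON c.dept_id = p.id

Result:
name  | name     
------+----------
Bob   | Marketing
Carol | Finance  
Eve   | Marketing
Hank  | Marketing
Iris  | Marketing
Alice | Marketing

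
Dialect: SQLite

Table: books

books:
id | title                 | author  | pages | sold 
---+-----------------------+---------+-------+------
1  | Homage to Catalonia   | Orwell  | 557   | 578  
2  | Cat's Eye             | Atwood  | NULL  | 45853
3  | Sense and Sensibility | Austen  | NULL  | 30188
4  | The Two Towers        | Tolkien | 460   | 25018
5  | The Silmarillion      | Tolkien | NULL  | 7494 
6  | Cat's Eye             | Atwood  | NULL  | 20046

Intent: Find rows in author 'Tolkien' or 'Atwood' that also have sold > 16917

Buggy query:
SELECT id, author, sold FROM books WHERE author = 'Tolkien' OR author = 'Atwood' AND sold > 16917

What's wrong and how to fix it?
Bug: Without parentheses, AND is evaluated before OR, so the sold filter only applies to the 'Atwood' branch

Fix: Group the OR with parentheses (or use IN), then AND the threshold

Corrected query:
SELECT id, author, sold FROM books WHERE (author = 'Tolkien' OR author = 'Atwood') AND sold > 16917

Result:
id | author  | sold 
---+---------+------
2  | Atwood  | 45853
4  | Tolkien | 25018
6  | Atwood  | 20046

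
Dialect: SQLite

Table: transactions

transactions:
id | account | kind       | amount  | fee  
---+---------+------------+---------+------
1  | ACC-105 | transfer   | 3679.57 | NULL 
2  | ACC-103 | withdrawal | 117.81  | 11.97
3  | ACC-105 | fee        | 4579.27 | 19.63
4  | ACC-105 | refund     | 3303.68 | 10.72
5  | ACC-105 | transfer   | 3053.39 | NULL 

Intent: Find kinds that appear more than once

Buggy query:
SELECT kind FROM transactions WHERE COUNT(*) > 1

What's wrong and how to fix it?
Bug: COUNT(*) is an aggregate and cannot be used in WHERE

Fix: GROUP BY kind, then filter groups with HAVING COUNT(*) > 1

Corrected query:
SELECT kind FROM transactions GROUP BY kind HAVING COUNT(*) > 1

Result:
kind    
--------
transfer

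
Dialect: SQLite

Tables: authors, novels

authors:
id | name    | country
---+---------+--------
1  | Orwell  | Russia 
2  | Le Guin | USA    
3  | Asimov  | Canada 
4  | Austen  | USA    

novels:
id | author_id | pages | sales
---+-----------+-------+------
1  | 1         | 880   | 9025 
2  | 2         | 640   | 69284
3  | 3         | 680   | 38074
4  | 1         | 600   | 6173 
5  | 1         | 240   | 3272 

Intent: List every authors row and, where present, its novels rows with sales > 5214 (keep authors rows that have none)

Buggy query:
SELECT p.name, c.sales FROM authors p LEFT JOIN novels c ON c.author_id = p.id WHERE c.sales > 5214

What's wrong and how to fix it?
Bug: Filtering c.sales in WHERE discards the NULL rows produced by LEFT JOIN, turning it into an inner join

Fix: Move the right-table condition into the ON clause so unmatched parents are kept

Corrected query:
SELECT p.name, c.sales FROM authors p LEFT JOIN novels c ON c.author_id = p.id AND c.sales > 5214

Result:
name    | sales
--------+------
Orwell  | 6173 
Orwell  | 9025 
Le Guin | 69284
Asimov  | 38074
Austen  | NULL 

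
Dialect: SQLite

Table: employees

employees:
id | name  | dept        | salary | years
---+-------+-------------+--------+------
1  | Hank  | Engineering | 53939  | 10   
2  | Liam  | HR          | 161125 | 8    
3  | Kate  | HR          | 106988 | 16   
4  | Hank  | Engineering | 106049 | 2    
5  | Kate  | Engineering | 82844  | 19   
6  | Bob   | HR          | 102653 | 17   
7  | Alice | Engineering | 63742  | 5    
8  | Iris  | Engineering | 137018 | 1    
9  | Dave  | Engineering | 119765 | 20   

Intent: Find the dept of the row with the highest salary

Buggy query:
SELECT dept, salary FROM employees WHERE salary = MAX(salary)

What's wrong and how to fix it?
Bug: WHERE is evaluated per row; an aggregate over the whole table isn't defined there

Fix: Wrap MAX in a scalar subquery so WHERE compares against a single value

Corrected query:
SELECT dept, salary FROM employees WHERE salary = (SELECT MAX(salary) FROM employees)

Result:
dept | salary
-----+-------
HR   | 161125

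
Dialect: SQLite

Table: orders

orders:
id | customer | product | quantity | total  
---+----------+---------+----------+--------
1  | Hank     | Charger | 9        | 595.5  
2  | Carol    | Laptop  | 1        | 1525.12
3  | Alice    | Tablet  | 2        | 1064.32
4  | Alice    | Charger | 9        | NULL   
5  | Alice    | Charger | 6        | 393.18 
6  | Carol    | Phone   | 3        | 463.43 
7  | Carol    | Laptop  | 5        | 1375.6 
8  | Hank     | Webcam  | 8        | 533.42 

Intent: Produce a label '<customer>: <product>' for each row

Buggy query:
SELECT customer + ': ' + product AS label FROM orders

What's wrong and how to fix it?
Bug: '+' is numeric addition; on text columns SQLite converts them to 0 instead of concatenating

Fix: Replace + with || to concatenate text

Corrected query:
SELECT customer || ': ' || product AS label FROM orders

Result:
label         
--------------
Hank: Charger 
Carol: Laptop 
Alice: Tablet 
Alice: Charger
Alice: Charger
Carol: Phone  
Carol: Laptop 
Hank: Webcam  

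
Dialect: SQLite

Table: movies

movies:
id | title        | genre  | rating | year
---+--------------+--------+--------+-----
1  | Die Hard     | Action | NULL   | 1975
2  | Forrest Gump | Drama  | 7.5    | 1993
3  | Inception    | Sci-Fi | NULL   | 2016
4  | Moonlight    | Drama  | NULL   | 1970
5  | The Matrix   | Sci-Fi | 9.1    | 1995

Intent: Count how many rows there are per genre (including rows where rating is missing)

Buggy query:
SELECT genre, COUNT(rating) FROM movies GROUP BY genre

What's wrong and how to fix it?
Bug: COUNT(column) counts non-NULL values only; rows with NULL rating aren't counted

Fix: Replace COUNT(rating) with COUNT(*)

Corrected query:
SELECT genre, COUNT(*) FROM movies GROUP BY genre

Result:
genre  | COUNT(*)
-------+---------
Action | 1       
Drama  | 2       
Sci-Fi | 2       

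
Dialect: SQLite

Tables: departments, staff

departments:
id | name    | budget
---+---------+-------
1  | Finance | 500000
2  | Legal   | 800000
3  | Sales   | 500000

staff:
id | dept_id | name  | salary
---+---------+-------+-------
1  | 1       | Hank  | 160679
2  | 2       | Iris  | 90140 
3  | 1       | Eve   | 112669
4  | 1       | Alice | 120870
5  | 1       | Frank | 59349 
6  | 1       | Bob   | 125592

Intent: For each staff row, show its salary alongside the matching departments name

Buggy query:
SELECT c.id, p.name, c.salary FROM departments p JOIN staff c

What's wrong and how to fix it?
Bug: Missing join condition: each staff row is matched to all departments rows instead of just its own

Fix: Specify the join condition linking the foreign key to the parent id

Corrected query:
SELECT c.id, p.name, c.salary FROM departments p JOIN staff c ON c.dept_id = p.id

Result:
id | name    | salary
---+---------+-------
1  | Finance | 160679
2  | Legal   | 90140 
3  | Finance | 112669
4  | Finance | 120870
5  | Finance | 59349 
6  | Finance | 125592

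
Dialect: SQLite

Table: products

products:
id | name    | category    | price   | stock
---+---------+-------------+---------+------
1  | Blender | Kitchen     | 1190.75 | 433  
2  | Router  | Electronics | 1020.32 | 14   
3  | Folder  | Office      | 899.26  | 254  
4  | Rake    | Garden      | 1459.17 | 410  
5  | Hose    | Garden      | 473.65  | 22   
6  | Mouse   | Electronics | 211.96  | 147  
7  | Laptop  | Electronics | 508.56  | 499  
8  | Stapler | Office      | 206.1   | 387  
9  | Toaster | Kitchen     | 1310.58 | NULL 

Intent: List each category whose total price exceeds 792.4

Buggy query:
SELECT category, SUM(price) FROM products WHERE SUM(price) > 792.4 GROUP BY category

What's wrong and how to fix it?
Bug: SUM(price) is an aggregate, but WHERE filters rows before aggregation

Fix: Use HAVING (which filters groups after aggregation) instead of WHERE

Corrected query:
SELECT category, SUM(price) FROM products GROUP BY category HAVING SUM(price) > 792.4

Result:
category    | SUM(price)
------------+-----------
Electronics | 1740.84   
Garden      | 1932.82   
Kitchen     | 2501.33   
Office      | 1105.36   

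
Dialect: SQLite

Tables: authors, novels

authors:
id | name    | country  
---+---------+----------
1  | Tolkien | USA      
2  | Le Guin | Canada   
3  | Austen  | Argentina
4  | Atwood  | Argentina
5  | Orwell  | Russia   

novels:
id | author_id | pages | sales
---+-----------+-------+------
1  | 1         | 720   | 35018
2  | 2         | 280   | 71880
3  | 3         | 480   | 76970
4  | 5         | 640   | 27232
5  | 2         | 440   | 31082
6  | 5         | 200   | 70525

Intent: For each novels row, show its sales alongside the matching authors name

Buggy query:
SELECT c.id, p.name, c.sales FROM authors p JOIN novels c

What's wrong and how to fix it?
Bug: JOIN with no ON clause produces a cartesian product; every novels row pairs with every authors row

Fix: Add ON c.author_id = p.id to the JOIN

Corrected query:
SELECT c.id, p.name, c.sales FROM authors p JOIN novels c ON c.author_id = p.id

Result:
id | name    | sales
---+---------+------
1  | Tolkien | 35018
2  | Le Guin | 71880
3  | Austen  | 76970
4  | Orwell  | 27232
5  | Le Guin | 31082
6  | Orwell  | 70525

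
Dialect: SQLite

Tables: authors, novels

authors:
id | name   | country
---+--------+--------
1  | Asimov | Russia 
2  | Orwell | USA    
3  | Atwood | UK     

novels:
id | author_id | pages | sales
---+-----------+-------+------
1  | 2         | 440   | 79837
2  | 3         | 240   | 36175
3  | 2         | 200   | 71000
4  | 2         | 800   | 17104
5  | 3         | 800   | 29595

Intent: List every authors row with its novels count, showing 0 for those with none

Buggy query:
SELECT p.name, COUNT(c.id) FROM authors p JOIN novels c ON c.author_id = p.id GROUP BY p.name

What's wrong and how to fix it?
Bug: INNER JOIN drops authors rows that have no matching novels rows

Fix: Use LEFT JOIN so parents without children still appear (COUNT(c.id) gives 0)

Corrected query:
SELECT p.name, COUNT(c.id) FROM authors p LEFT JOIN novels c ON c.author_id = p.id GROUP BY p.name

Result:
name   | COUNT(c.id)
-------+------------
Asimov | 0          
Atwood | 2          
Orwell | 3          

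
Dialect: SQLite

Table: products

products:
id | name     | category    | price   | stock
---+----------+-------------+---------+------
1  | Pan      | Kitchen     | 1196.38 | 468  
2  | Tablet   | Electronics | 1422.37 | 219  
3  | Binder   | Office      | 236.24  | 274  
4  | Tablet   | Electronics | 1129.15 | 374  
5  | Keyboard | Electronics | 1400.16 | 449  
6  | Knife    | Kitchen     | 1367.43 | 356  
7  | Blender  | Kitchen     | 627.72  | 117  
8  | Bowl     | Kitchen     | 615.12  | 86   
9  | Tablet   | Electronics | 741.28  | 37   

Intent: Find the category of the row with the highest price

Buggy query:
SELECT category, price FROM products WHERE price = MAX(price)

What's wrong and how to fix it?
Bug: MAX(price) is an aggregate and cannot be used directly in WHERE

Fix: Wrap MAX in a scalar subquery so WHERE compares against a single value

Corrected query:
SELECT category, price FROM products WHERE price = (SELECT MAX(price) FROM products)

Result:
category    | price  
------------+--------
Electronics | 1422.37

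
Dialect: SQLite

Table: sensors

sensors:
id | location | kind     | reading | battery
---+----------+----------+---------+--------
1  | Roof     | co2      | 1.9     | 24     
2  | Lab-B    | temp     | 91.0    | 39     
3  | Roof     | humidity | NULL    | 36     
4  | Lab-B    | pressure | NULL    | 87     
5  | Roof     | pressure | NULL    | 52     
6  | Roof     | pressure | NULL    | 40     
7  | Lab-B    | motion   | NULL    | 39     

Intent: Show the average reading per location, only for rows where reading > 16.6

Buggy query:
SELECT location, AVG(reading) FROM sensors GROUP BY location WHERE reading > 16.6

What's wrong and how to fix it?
Bug: WHERE cannot follow GROUP BY

Fix: Place WHERE between FROM and GROUP BY

Corrected query:
SELECT location, AVG(reading) FROM sensors WHERE reading > 16.6 GROUP BY location

Result:
location | AVG(reading)
---------+-------------
Lab-B    | 91          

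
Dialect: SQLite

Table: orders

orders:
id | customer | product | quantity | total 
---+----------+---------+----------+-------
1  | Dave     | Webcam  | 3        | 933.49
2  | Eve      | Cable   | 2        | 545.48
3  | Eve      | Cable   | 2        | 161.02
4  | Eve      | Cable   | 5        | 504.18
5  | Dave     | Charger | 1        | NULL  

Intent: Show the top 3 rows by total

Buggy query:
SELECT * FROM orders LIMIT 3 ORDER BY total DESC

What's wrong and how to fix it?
Bug: ORDER BY cannot follow LIMIT; LIMIT is the final clause

Fix: Swap the clauses: ORDER BY first, then LIMIT

Corrected query:
SELECT * FROM orders ORDER BY total DESC LIMIT 3

Result:
id | customer | product | quantity | total 
---+----------+---------+----------+-------
1  | Dave     | Webcam  | 3        | 933.49
2  | Eve      | Cable   | 2        | 545.48
4  | Eve      | Cable   | 5        | 504.18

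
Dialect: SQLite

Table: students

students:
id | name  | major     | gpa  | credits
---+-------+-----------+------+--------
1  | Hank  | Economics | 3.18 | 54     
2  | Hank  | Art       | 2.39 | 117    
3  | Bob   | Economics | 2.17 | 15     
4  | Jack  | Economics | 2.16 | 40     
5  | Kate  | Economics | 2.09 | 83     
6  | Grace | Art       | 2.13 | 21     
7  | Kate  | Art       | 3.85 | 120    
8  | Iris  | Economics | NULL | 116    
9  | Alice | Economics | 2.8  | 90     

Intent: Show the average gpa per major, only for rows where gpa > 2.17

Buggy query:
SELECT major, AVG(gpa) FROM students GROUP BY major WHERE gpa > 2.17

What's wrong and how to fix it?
Bug: Row-level WHERE must come before GROUP BY in the clause order

Fix: Place WHERE between FROM and GROUP BY

Corrected query:
SELECT major, AVG(gpa) FROM students WHERE gpa > 2.17 GROUP BY major

Result:
major     | AVG(gpa)
----------+---------
Art       | 3.12    
Economics | 2.99    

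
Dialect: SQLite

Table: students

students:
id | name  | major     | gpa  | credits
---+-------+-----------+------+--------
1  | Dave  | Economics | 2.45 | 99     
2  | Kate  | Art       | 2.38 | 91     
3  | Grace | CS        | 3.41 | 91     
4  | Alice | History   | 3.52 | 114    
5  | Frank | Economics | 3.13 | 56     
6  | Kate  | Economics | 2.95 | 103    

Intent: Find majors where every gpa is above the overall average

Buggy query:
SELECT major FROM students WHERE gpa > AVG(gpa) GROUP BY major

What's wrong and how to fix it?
Bug: WHERE evaluates per row before aggregation, so AVG() is unavailable

Fix: Use a subquery for AVG and a HAVING MIN(...) filter so the condition holds for every row in the group

Corrected query:
SELECT major FROM students GROUP BY major HAVING MIN(gpa) > (SELECT AVG(gpa) FROM students)

Result:
major  
-------
CS     
History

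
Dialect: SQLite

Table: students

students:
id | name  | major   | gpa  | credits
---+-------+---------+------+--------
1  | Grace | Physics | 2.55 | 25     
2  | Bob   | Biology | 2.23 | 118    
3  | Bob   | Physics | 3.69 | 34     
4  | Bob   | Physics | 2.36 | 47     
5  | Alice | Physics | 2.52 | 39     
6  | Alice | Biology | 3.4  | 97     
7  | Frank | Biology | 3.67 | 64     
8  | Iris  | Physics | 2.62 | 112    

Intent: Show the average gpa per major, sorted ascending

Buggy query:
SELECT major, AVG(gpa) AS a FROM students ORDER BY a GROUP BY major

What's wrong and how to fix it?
Bug: ORDER BY appears before GROUP BY; SQL clause order requires GROUP BY first

Fix: Reorder: SELECT … FROM … GROUP BY … ORDER BY …

Corrected query:
SELECT major, AVG(gpa) AS a FROM students GROUP BY major ORDER BY a

Result:
major   | a    
--------+------
Physics | 2.748
Biology | 3.1  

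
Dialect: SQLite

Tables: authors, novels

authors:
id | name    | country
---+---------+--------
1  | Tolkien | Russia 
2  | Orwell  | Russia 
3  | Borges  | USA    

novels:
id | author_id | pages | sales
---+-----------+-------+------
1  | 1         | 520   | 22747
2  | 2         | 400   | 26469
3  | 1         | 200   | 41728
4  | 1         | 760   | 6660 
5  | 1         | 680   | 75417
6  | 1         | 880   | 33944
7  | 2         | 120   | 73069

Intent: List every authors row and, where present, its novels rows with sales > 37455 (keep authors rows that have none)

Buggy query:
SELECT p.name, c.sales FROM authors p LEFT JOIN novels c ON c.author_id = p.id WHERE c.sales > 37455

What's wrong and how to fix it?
Bug: Filtering c.sales in WHERE discards the NULL rows produced by LEFT JOIN, turning it into an inner join

Fix: Move the right-table condition into the ON clause so unmatched parents are kept

Corrected query:
SELECT p.name, c.sales FROM authors p LEFT JOIN novels c ON c.author_id = p.id AND c.sales > 37455

Result:
name    | sales
--------+------
Tolkien | 41728
Tolkien | 75417
Orwell  | 73069
Borges  | NULL 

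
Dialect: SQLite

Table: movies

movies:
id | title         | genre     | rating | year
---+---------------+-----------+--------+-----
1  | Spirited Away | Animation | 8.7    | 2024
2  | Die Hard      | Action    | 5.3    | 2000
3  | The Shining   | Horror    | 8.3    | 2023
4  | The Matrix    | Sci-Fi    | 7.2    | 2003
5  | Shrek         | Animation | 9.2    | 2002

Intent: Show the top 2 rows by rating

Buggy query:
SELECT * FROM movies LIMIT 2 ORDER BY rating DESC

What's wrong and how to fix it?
Bug: ORDER BY cannot follow LIMIT; LIMIT is the final clause

Fix: Swap the clauses: ORDER BY first, then LIMIT

Corrected query:
SELECT * FROM movies ORDER BY rating DESC LIMIT 2

Result:
id | title         | genre     | rating | year
---+---------------+-----------+--------+-----
5  | Shrek         | Animation | 9.2    | 2002
1  | Spirited Away | Animation | 8.7    | 2024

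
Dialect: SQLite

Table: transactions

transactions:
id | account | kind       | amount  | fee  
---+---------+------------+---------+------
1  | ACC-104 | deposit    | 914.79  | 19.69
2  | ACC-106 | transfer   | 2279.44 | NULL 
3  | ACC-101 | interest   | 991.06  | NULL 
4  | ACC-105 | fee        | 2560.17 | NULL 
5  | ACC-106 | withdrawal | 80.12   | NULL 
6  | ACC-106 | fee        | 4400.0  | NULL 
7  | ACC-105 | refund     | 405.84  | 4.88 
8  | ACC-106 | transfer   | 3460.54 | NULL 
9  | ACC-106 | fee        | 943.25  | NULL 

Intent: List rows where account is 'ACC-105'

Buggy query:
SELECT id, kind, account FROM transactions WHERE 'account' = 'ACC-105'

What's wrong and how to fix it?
Bug: 'account' in single quotes is a string literal, not the column; the comparison is literal-vs-literal and never true

Fix: Reference the column as account without single quotes

Corrected query:
SELECT id, kind, account FROM transactions WHERE account = 'ACC-105'

Result:
id | kind   | account
---+--------+--------
4  | fee    | ACC-105
7  | refund | ACC-105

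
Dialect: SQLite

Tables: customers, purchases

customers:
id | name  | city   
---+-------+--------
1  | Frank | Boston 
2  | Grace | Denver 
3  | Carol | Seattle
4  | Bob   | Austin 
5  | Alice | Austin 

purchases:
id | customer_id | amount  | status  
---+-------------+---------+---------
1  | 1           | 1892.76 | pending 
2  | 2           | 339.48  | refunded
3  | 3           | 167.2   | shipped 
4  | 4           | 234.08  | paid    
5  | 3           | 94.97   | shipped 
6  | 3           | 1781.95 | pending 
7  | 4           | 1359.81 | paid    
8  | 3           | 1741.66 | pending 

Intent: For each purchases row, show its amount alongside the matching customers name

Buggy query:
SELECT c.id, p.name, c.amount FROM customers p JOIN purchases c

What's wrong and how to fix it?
Bug: JOIN with no ON clause produces a cartesian product; every purchases row pairs with every customers row

Fix: Specify the join condition linking the foreign key to the parent id

Corrected query:
SELECT c.id, p.name, c.amount FROM customers p JOIN purchases c ON c.customer_id = p.id

Result:
id | name  | amount 
---+-------+--------
1  | Frank | 1892.76
2  | Grace | 339.48 
3  | Carol | 167.2  
4  | Bob   | 234.08 
5  | Carol | 94.97  
6  | Carol | 1781.95
7  | Bob   | 1359.81
8  | Carol | 1741.66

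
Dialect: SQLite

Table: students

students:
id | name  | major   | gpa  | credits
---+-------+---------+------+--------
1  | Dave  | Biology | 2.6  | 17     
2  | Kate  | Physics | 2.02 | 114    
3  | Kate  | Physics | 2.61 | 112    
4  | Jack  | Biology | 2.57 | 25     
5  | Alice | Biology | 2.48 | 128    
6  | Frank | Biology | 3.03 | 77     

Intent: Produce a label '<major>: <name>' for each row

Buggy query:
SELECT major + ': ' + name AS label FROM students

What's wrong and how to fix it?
Bug: '+' is numeric addition; on text columns SQLite converts them to 0 instead of concatenating

Fix: Replace + with || to concatenate text

Corrected query:
SELECT major || ': ' || name AS label FROM students

Result:
label         
--------------
Biology: Dave 
Physics: Kate 
Physics: Kate 
Biology: Jack 
Biology: Alice
Biology: Frank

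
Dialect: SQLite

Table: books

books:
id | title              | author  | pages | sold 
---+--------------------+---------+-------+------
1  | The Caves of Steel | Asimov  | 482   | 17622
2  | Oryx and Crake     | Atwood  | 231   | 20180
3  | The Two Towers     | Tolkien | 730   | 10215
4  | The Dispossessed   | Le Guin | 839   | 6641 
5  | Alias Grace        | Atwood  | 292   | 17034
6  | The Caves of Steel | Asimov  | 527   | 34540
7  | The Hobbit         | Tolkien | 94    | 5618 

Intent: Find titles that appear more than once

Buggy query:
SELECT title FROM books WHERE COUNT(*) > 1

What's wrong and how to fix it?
Bug: COUNT(*) is an aggregate and cannot be used in WHERE

Fix: GROUP BY title, then filter groups with HAVING COUNT(*) > 1

Corrected query:
SELECT title FROM books GROUP BY title HAVING COUNT(*) > 1

Result:
title             
------------------
The Caves of Steel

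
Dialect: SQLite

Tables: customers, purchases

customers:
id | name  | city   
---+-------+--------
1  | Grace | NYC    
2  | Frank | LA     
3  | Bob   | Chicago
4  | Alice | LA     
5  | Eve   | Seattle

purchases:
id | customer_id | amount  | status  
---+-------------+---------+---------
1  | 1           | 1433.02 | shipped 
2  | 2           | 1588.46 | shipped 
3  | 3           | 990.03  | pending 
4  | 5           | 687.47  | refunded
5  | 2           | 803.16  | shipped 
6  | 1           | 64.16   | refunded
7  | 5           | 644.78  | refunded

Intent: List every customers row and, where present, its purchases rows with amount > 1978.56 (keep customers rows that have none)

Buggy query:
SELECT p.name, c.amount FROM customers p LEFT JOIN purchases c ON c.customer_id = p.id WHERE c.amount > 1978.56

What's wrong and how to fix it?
Bug: Filtering c.amount in WHERE discards the NULL rows produced by LEFT JOIN, turning it into an inner join

Fix: Move the right-table condition into the ON clause so unmatched parents are kept

Corrected query:
SELECT p.name, c.amount FROM customers p LEFT JOIN purchases c ON c.customer_id = p.id AND c.amount > 1978.56

Result:
name  | amount
------+-------
Grace | NULL  
Frank | NULL  
Bob   | NULL  
Alice | NULL  
Eve   | NULL  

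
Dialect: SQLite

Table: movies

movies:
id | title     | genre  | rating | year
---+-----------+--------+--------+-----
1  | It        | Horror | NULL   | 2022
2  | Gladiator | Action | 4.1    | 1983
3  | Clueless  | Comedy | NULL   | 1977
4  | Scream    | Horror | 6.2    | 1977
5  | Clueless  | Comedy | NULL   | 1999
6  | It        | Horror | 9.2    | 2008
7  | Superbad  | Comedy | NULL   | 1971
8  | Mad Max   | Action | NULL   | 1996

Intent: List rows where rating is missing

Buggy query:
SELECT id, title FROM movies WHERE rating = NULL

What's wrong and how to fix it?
Bug: Comparing to NULL with '=' never matches; NULL = NULL is unknown, not true

Fix: Replace '= NULL' with 'IS NULL'

Corrected query:
SELECT id, title FROM movies WHERE rating IS NULL

Result:
id | title   
---+---------
1  | It      
3  | Clueless
5  | Clueless
7  | Superbad
8  | Mad Max 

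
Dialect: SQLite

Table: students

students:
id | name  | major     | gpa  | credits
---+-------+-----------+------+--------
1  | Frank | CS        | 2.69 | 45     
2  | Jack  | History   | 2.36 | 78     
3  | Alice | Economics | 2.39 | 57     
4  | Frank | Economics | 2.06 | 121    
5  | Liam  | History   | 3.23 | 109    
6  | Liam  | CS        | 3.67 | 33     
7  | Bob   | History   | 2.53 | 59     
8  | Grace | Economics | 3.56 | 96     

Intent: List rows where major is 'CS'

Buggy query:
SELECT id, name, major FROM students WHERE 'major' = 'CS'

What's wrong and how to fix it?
Bug: 'major' in single quotes is a string literal, not the column; the comparison is literal-vs-literal and never true

Fix: Reference the column as major without single quotes

Corrected query:
SELECT id, name, major FROM students WHERE major = 'CS'

Result:
id | name  | major
---+-------+------
1  | Frank | CS   
6  | Liam  | CS   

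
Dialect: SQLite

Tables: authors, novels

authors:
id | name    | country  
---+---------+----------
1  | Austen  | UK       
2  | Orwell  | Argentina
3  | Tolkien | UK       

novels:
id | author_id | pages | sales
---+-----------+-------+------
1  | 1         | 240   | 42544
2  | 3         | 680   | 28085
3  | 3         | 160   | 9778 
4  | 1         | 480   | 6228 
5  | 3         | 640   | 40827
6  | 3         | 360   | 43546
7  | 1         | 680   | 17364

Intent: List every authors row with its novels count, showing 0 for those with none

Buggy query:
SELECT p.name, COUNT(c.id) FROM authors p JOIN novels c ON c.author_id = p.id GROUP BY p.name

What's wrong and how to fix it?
Bug: INNER JOIN drops authors rows that have no matching novels rows

Fix: Use LEFT JOIN so parents without children still appear (COUNT(c.id) gives 0)

Corrected query:
SELECT p.name, COUNT(c.id) FROM authors p LEFT JOIN novels c ON c.author_id = p.id GROUP BY p.name

Result:
name    | COUNT(c.id)
--------+------------
Austen  | 3          
Orwell  | 0          
Tolkien | 4          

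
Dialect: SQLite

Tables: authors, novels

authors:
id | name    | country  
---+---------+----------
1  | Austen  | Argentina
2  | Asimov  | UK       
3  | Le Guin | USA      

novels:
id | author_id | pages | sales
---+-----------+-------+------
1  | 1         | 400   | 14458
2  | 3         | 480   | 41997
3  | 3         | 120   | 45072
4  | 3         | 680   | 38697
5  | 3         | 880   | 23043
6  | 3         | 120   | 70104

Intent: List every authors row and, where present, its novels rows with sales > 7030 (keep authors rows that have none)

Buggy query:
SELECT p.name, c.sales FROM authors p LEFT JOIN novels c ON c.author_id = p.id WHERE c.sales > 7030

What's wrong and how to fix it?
Bug: Filtering c.sales in WHERE discards the NULL rows produced by LEFT JOIN, turning it into an inner join

Fix: Put 'c.sales > 7030' in the JOIN's ON clause instead of WHERE

Corrected query:
SELECT p.name, c.sales FROM authors p LEFT JOIN novels c ON c.author_id = p.id AND c.sales > 7030

Result:
name    | sales
--------+------
Austen  | 14458
Asimov  | NULL 
Le Guin | 23043
Le Guin | 38697
Le Guin | 41997
Le Guin | 45072
Le Guin | 70104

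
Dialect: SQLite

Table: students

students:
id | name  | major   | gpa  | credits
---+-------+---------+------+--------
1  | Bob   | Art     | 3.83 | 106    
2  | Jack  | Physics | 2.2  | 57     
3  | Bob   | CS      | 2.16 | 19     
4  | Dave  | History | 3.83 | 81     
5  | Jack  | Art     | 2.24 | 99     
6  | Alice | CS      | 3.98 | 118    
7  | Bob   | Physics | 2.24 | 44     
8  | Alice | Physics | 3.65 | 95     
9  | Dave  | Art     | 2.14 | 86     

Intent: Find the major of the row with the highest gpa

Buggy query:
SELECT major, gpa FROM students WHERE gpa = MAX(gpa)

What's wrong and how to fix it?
Bug: MAX(gpa) is an aggregate and cannot be used directly in WHERE

Fix: Wrap MAX in a scalar subquery so WHERE compares against a single value

Corrected query:
SELECT major, gpa FROM students WHERE gpa = (SELECT MAX(gpa) FROM students)

Result:
major | gpa 
------+-----
CS    | 3.98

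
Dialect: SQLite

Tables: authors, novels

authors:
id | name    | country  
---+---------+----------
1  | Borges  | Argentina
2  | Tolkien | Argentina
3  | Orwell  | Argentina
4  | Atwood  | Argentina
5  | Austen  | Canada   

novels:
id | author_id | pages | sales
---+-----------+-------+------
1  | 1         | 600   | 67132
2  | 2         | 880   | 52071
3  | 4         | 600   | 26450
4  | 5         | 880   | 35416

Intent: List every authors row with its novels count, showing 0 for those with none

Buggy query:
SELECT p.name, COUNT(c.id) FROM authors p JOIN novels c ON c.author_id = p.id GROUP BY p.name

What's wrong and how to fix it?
Bug: An inner join excludes parents with zero children

Fix: Use LEFT JOIN so parents without children still appear (COUNT(c.id) gives 0)

Corrected query:
SELECT p.name, COUNT(c.id) FROM authors p LEFT JOIN novels c ON c.author_id = p.id GROUP BY p.name

Result:
name    | COUNT(c.id)
--------+------------
Atwood  | 1          
Austen  | 1          
Borges  | 1          
Orwell  | 0          
Tolkien | 1          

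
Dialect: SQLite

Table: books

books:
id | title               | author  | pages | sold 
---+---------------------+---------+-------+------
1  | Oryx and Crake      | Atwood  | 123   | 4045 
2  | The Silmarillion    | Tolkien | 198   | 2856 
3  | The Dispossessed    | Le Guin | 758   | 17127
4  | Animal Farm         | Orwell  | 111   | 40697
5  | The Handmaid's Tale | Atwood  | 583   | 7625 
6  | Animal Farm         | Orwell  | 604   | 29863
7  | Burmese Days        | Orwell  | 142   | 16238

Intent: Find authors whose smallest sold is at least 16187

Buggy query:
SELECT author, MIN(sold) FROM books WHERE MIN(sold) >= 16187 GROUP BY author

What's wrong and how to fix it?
Bug: MIN() in WHERE is a misuse of aggregate

Fix: Replace WHERE with HAVING after the GROUP BY

Corrected query:
SELECT author, MIN(sold) FROM books GROUP BY author HAVING MIN(sold) >= 16187

Result:
author  | MIN(sold)
--------+----------
Le Guin | 17127    
Orwell  | 16238    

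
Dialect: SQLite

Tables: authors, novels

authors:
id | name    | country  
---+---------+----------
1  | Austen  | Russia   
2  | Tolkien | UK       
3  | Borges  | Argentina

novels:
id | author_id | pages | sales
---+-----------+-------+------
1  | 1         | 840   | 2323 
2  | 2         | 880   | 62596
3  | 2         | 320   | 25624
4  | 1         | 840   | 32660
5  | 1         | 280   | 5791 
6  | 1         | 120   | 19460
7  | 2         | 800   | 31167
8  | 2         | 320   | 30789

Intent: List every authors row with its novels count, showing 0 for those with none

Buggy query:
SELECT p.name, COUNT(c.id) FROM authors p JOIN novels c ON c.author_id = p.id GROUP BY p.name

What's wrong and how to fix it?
Bug: An inner join excludes parents with zero children

Fix: Switch to LEFT JOIN to retain unmatched parent rows

Corrected query:
SELECT p.name, COUNT(c.id) FROM authors p LEFT JOIN novels c ON c.author_id = p.id GROUP BY p.name

Result:
name    | COUNT(c.id)
--------+------------
Austen  | 4          
Borges  | 0          
Tolkien | 4          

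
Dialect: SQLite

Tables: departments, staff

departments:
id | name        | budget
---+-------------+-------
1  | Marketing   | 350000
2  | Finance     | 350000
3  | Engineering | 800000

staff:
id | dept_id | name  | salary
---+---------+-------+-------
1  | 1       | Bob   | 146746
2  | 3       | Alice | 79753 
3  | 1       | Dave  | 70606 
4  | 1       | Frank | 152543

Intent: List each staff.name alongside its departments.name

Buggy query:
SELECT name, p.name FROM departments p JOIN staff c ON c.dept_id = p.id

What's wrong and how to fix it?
Bug: Both tables have a 'name' column; the unqualified reference is ambiguous

Fix: Prefix ambiguous columns with the table alias

Corrected query:
SELECT c.name, p.name FROM departments p JOIN staff c ON c.dept_id = p.id

Result:
name  | name       
------+------------
Bob   | Marketing  
Alice | Engineering
Dave  | Marketing  
Frank | Marketing  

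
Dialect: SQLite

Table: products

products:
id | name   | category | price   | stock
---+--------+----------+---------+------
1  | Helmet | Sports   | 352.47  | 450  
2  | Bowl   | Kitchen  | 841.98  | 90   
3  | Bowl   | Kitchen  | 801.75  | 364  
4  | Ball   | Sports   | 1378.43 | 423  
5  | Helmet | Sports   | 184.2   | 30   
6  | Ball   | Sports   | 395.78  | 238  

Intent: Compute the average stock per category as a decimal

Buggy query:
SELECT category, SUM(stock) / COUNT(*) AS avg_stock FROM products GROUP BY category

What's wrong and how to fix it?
Bug: Both operands are integers, so '/' performs integer division and truncates

Fix: Multiply by 1.0 (or CAST to REAL) to force floating-point division

Corrected query:
SELECT category, SUM(stock) * 1.0 / COUNT(*) AS avg_stock FROM products GROUP BY category

Result:
category | avg_stock
---------+----------
Kitchen  | 227      
Sports   | 285.25   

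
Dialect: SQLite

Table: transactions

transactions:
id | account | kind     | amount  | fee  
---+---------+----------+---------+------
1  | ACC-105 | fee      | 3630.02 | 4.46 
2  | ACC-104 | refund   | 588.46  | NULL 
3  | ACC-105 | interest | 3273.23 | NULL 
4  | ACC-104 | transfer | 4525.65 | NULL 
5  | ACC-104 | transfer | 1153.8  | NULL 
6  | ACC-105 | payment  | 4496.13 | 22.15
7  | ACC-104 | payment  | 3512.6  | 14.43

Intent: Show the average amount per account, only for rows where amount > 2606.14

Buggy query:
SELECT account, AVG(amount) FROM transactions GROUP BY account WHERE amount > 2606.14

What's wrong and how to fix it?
Bug: Row-level WHERE must come before GROUP BY in the clause order

Fix: Move the WHERE clause before GROUP BY

Corrected query:
SELECT account, AVG(amount) FROM transactions WHERE amount > 2606.14 GROUP BY account

Result:
account | AVG(amount)
--------+------------
ACC-104 | 4019.125   
ACC-105 | 3799.793333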